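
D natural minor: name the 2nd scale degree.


Solution.
Natural minor scale pattern: W-H-W-W-H-W-W (2-1-2-2-1-2-2 semitones)
Starting from D:
  D + 2 semitones → E
  E + 1 semitone → F
  F + 2 semitones → G
  G + 2 semitones → A
  A + 1 semitone → Bb
  Bb + 2 semitones → C
  C + 2 semitones → D
Scale: D E F G A Bb C
Degree 2 = E


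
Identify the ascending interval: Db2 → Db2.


Solution.
Letter names: D → D spans 1 letter name → a unison
Semitones: Db2 → Db2 = 0 half-steps
A unison of 0 semitones is a perfect unison
= perfect unison


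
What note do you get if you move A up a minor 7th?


Working:
minor 7th: 7 letter names, 10 semitones
Letter: A + 6 → G
Pitch: A + 10 semitones, spelled as a G → G
= G


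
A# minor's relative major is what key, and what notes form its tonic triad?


Working:
The relative major shares the key signature and is a minor 3rd above the minor tonic
A minor 3rd above A# is C#
→ relative major of A# minor is C# major
Tonic triad of C# major = root + major 3rd + perfect 5th = C# E# G#
= C# major; triad = C# E# G#


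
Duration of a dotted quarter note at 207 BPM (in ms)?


Solution.
One quarter-note beat = 60000 / BPM = 60000 / 207 ms
Dotted quarter note = 3/2 × quarter note
Duration = 3/2 × 60000 / 207 = 90000 / 207
= 434.8 ms


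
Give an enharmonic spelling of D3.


Working:
Enharmonic notes sound the same pitch but are spelled with different letter names
D and C## name the same pitch class
= C##3


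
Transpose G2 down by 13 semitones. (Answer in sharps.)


Let's work it out.
G2: chromatic position 7 in octave 2 → absolute = 2×12 + 7 = 31
Transpose down 13: 31 - 13 = 18
18 = 1×12 + 6 → F# in octave 1
Result = F#1


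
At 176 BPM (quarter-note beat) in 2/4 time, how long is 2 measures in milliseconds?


Solution.
Quarter-note beat duration = 60000 / 176 ms
Beats per measure (2/4) = 2
One measure = 2 × 60000 / 176 = 120000 / 176 ms
2 measures = 2 × 120000 / 176 = 240000 / 176
= 1363.6 ms


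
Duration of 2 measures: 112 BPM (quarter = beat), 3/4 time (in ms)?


Solution.
Quarter-note beat duration = 60000 / 112 ms
Beats per measure (3/4) = 3
One measure = 3 × 60000 / 112 = 180000 / 112 ms
2 measures = 2 × 180000 / 112 = 360000 / 112
= 3214.3 ms


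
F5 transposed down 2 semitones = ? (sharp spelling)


Let's work it out.
F5: chromatic position 5 in octave 5 → absolute = 5×12 + 5 = 65
Transpose down 2: 65 - 2 = 63
63 = 5×12 + 3 → D# in octave 5
Result = D#5


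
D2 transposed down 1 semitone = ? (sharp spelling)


Step by step:
D2: chromatic position 2 in octave 2 → absolute = 2×12 + 2 = 26
Transpose down 1: 26 - 1 = 25
25 = 2×12 + 1 → C# in octave 2
Result = C#2


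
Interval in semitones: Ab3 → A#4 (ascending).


Step by step:
Absolute semitone position = octave×12 + chromatic position
Ab3: 3×12 + 8 = 44
A#4: 4×12 + 10 = 58
Difference = 58 - 44 = 14
= 14 semitones


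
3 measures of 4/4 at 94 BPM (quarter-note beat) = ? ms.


Quarter-note beat duration = 60000 / 94 ms
Beats per measure (4/4) = 4
One measure = 4 × 60000 / 94 = 240000 / 94 ms
3 measures = 3 × 240000 / 94 = 720000 / 94
= 7659.6 ms


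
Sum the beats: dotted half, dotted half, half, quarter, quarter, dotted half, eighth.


Step by step:
Beat values:
  dotted half = 3 beats
  dotted half = 3 beats
  half = 2 beats
  quarter = 1 beat
  quarter = 1 beat
  dotted half = 3 beats
  eighth = 0.5 beats
Sum = 3 + 3 + 2 + 1 + 1 + 3 + 0.5
= 13.5 beats


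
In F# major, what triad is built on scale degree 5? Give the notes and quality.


Working:
F# major scale: F# G# A# B C# D# E#
Diatonic triad on degree 5 stacks scale notes 5, 7, 2: C# E# G#
C#→E# = 4 semitones; C#→G# = 7 semitones → major triad
= C# E# G# (major)


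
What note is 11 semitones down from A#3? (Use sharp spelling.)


Reasoning:
A#3: chromatic position 10 in octave 3 → absolute = 3×12 + 10 = 46
Transpose down 11: 46 - 11 = 35
35 = 2×12 + 11 → B in octave 2
Result = B2


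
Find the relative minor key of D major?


Working:
The relative minor shares the major's key signature and starts on its 6th degree
6th degree = a major 6th above the tonic; a major 6th above D is B
→ relative minor of D major is B minor
= B minor


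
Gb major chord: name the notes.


Major triad = root + major 3rd (4 semitones) + perfect 5th (7 semitones)
A triad on Gb stacks thirds, so the chord tones use letter names G-B-D
Root: Gb
Major 3rd above Gb: Bb
Perfect 5th above Gb: Db
Chord = Gb Bb Db


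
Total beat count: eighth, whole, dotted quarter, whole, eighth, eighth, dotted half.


Step by step:
Beat values:
  eighth = 0.5 beats
  whole = 4 beats
  dotted quarter = 1.5 beats
  whole = 4 beats
  eighth = 0.5 beats
  eighth = 0.5 beats
  dotted half = 3 beats
Sum = 0.5 + 4 + 1.5 + 4 + 0.5 + 0.5 + 3
= 14 beats


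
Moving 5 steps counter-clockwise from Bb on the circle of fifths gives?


Let's work it out.
Each counter-clockwise step moves down a perfect 5th (= up a perfect 4th)
From Bb: Bb → Eb → Ab → Db → F#/Gb → B
= B


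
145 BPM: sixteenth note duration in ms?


Solution.
One quarter-note beat = 60000 / BPM = 60000 / 145 ms
Sixteenth note = 1/4 × quarter note
Duration = 1/4 × 60000 / 145 = 15000 / 145
= 103.4 ms


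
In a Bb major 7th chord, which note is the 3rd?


Working:
Major 7th chord = root + major 3rd + perfect 5th + major 7th
Seventh chords stack in thirds, so the letter names are B-D-F-A
Root: Bb
Major 3rd above Bb: D
Perfect 5th above Bb: F
Major 7th above Bb: A
The 3rd = D


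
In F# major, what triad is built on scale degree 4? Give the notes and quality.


Let's work it out.
F# major scale: F# G# A# B C# D# E#
Diatonic triad on degree 4 stacks scale notes 4, 6, 1: B D# F#
B→D# = 4 semitones; B→F# = 7 semitones → major triad
= B D# F# (major)


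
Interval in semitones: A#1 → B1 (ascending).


Reasoning:
Absolute semitone position = octave×12 + chromatic position
A#1: 1×12 + 10 = 22
B1: 1×12 + 11 = 23
Difference = 23 - 22 = 1
= 1 semitone


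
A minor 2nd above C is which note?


Solution.
A 2nd spans 2 letter names, so from C we land on D
A minor 2nd = 1 semitone above C
Spell D at that pitch: Db
= Db


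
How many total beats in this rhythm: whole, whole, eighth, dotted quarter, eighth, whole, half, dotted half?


Beat values:
  whole = 4 beats
  whole = 4 beats
  eighth = 0.5 beats
  dotted quarter = 1.5 beats
  eighth = 0.5 beats
  whole = 4 beats
  half = 2 beats
  dotted half = 3 beats
Sum = 4 + 4 + 0.5 + 1.5 + 0.5 + 4 + 2 + 3
= 19.5 beats


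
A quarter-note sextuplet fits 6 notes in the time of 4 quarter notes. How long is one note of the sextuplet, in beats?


Working:
Sextuplet: 6 notes occupy the space of 4 quarter notes
Space = 4 × 1 = 4 beats
Each sextuplet note = 4 / 6 = 2/3 beats
= 2/3 beats


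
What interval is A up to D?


Solution.
Letter names: A → D spans 4 letter names → a 4th
Semitones: A → D = 5 half-steps
A 4th of 5 semitones is a perfect 4th
= perfect 4th


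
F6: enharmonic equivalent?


Solution.
Enharmonic notes sound the same pitch but are spelled with different letter names
F and E# name the same pitch class
= E#6


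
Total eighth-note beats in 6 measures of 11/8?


Working:
Time signature 11/8: the bottom number 8 means the eighth note gets one count
The top number 11 means 11 eighth-note beats per measure
Total = 11 × 6 measures
= 66 eighth-note beats


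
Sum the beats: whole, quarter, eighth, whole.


Working:
Beat values:
  whole = 4 beats
  quarter = 1 beat
  eighth = 0.5 beats
  whole = 4 beats
Sum = 4 + 1 + 0.5 + 4
= 9.5 beats


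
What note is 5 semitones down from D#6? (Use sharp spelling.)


Let's work it out.
D#6: chromatic position 3 in octave 6 → absolute = 6×12 + 3 = 75
Transpose down 5: 75 - 5 = 70
70 = 5×12 + 10 → A# in octave 5
Result = A#5


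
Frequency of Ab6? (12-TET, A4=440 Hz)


Let's work it out.
f = 440 × 2^(n/12) where n = semitones from A4
Ab6: 23 semitones from A4
f = 440 × 2^(23/12)
f = 1661.22 Hz


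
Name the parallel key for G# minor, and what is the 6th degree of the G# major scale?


Parallel keys share the same tonic but differ in mode
G# minor → parallel is G# major
G# major scale: G# A# B# C# D# E# F##
= G# major; 6th degree = E#


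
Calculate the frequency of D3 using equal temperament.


Working:
f = 440 × 2^(n/12) where n = semitones from A4
D3: -19 semitones from A4
f = 440 × 2^(-19/12)
f = 146.83 Hz


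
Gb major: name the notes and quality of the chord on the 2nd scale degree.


Step by step:
Gb major scale: Gb Ab Bb Cb Db Eb F
Diatonic triad on degree 2 stacks scale notes 2, 4, 6: Ab Cb Eb
Ab→Cb = 3 semitones; Ab→Eb = 7 semitones → minor triad
= Ab Cb Eb (minor)


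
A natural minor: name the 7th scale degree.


Solution.
Natural minor scale pattern: W-H-W-W-H-W-W (2-1-2-2-1-2-2 semitones)
Starting from A:
  A + 2 semitones → B
  B + 1 semitone → C
  C + 2 semitones → D
  D + 2 semitones → E
  E + 1 semitone → F
  F + 2 semitones → G
  G + 2 semitones → A
Scale: A B C D E F G
Degree 7 = G


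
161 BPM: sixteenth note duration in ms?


Reasoning:
One quarter-note beat = 60000 / BPM = 60000 / 161 ms
Sixteenth note = 1/4 × quarter note
Duration = 1/4 × 60000 / 161 = 15000 / 161
= 93.2 ms


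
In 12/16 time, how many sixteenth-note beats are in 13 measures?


Working:
Time signature 12/16: the bottom number 16 means the sixteenth note gets one count
The top number 12 means 12 sixteenth-note beats per measure
Total = 12 × 13 measures
= 156 sixteenth-note beats


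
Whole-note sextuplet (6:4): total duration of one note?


Let's work it out.
Sextuplet: 6 notes occupy the space of 4 whole notes
Space = 4 × 4 = 16 beats
Each sextuplet note = 16 / 6 = 8/3 beats
= 8/3 beats


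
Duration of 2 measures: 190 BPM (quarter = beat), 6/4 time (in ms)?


Let's work it out.
Quarter-note beat duration = 60000 / 190 ms
Beats per measure (6/4) = 6
One measure = 6 × 60000 / 190 = 360000 / 190 ms
2 measures = 2 × 360000 / 190 = 720000 / 190
= 3789.5 ms


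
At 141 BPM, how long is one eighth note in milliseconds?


Step by step:
One quarter-note beat = 60000 / BPM = 60000 / 141 ms
Eighth note = 1/2 × quarter note
Duration = 1/2 × 60000 / 141 = 30000 / 141
= 212.8 ms


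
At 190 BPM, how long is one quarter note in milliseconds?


Step by step:
One quarter-note beat = 60000 / BPM = 60000 / 190 ms
Duration = 60000 / 190
= 315.8 ms


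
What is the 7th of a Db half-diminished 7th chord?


Reasoning:
Half-diminished 7th chord = root + minor 3rd + diminished 5th + minor 7th
Seventh chords stack in thirds, so the letter names are D-F-A-C
Root: Db
Minor 3rd above Db: Fb
Diminished 5th above Db: Abb
Minor 7th above Db: Cb
The 7th = Cb


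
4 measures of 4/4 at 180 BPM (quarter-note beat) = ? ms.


Reasoning:
Quarter-note beat duration = 60000 / 180 ms
Beats per measure (4/4) = 4
One measure = 4 × 60000 / 180 = 240000 / 180 ms
4 measures = 4 × 240000 / 180 = 960000 / 180
= 5333.3 ms


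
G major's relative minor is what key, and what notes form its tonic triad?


The relative minor shares the major's key signature and starts on its 6th degree
6th degree = a major 6th above the tonic; a major 6th above G is E
→ relative minor of G major is E minor
Tonic triad of E minor = root + minor 3rd + perfect 5th = E G B
= E minor; triad = E G B


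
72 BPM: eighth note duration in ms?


Working:
One quarter-note beat = 60000 / BPM = 60000 / 72 ms
Eighth note = 1/2 × quarter note
Duration = 1/2 × 60000 / 72 = 30000 / 72
= 416.7 ms


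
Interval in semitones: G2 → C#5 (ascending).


Solution.
Absolute semitone position = octave×12 + chromatic position
G2: 2×12 + 7 = 31
C#5: 5×12 + 1 = 61
Difference = 61 - 31 = 30
= 30 semitones


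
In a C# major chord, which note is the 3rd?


Major triad = root + major 3rd (4 semitones) + perfect 5th (7 semitones)
A triad on C# stacks thirds, so the chord tones use letter names C-E-G
Root: C#
Major 3rd above C#: E#
Perfect 5th above C#: G#
The 3rd = E#


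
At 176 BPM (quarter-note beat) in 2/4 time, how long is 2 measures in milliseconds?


Quarter-note beat duration = 60000 / 176 ms
Beats per measure (2/4) = 2
One measure = 2 × 60000 / 176 = 120000 / 176 ms
2 measures = 2 × 120000 / 176 = 240000 / 176
= 1363.6 ms


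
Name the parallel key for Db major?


Parallel keys share the same tonic but differ in mode
Db major → parallel is Db minor
= Db minor


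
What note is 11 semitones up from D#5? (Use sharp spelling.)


Reasoning:
D#5: chromatic position 3 in octave 5 → absolute = 5×12 + 3 = 63
Transpose up 11: 63 + 11 = 74
74 = 6×12 + 2 → D in octave 6
Result = D6


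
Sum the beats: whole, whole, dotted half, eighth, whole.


Let's work it out.
Beat values:
  whole = 4 beats
  whole = 4 beats
  dotted half = 3 beats
  eighth = 0.5 beats
  whole = 4 beats
Sum = 4 + 4 + 3 + 0.5 + 4
= 15.5 beats


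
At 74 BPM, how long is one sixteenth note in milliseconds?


Step by step:
One quarter-note beat = 60000 / BPM = 60000 / 74 ms
Sixteenth note = 1/4 × quarter note
Duration = 1/4 × 60000 / 74 = 15000 / 74
= 202.7 ms


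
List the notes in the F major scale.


Solution.
Major scale pattern: W-W-H-W-W-W-H (2-2-1-2-2-2-1 semitones)
Starting from F:
  F + 2 semitones → G
  G + 2 semitones → A
  A + 1 semitone → Bb
  Bb + 2 semitones → C
  C + 2 semitones → D
  D + 2 semitones → E
  E + 1 semitone → F
Scale = F G A Bb C D E


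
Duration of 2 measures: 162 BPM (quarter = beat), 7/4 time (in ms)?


Solution.
Quarter-note beat duration = 60000 / 162 ms
Beats per measure (7/4) = 7
One measure = 7 × 60000 / 162 = 420000 / 162 ms
2 measures = 2 × 420000 / 162 = 840000 / 162
= 5185.2 ms


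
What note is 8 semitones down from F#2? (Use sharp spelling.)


F#2: chromatic position 6 in octave 2 → absolute = 2×12 + 6 = 30
Transpose down 8: 30 - 8 = 22
22 = 1×12 + 10 → A# in octave 1
Result = A#1


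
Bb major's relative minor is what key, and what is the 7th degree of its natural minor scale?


The relative minor shares the major's key signature and starts on its 6th degree
6th degree = a major 6th above the tonic; a major 6th above Bb is G
→ relative minor of Bb major is G minor
G natural minor scale: G A Bb C D Eb F
= G minor; 7th degree = F


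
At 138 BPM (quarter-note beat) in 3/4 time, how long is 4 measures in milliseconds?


Quarter-note beat duration = 60000 / 138 ms
Beats per measure (3/4) = 3
One measure = 3 × 60000 / 138 = 180000 / 138 ms
4 measures = 4 × 180000 / 138 = 720000 / 138
= 5217.4 ms


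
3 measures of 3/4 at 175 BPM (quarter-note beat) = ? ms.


Step by step:
Quarter-note beat duration = 60000 / 175 ms
Beats per measure (3/4) = 3
One measure = 3 × 60000 / 175 = 180000 / 175 ms
3 measures = 3 × 180000 / 175 = 540000 / 175
= 3085.7 ms


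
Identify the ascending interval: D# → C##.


Solution.
Letter names: D → C spans 7 letter names → a 7th
Semitones: D# → C## = 11 half-steps
A 7th of 11 semitones is a major 7th
= major 7th


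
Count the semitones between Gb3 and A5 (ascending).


Let's work it out.
Absolute semitone position = octave×12 + chromatic position
Gb3: 3×12 + 6 = 42
A5: 5×12 + 9 = 69
Difference = 69 - 42 = 27
= 27 semitones


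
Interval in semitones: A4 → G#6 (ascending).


Absolute semitone position = octave×12 + chromatic position
A4: 4×12 + 9 = 57
G#6: 6×12 + 8 = 80
Difference = 80 - 57 = 23
= 23 semitones


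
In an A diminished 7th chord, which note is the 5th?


Working:
Diminished 7th chord = root + minor 3rd + diminished 5th + diminished 7th
Seventh chords stack in thirds, so the letter names are A-C-E-G
Root: A
Minor 3rd above A: C
Diminished 5th above A: Eb
Diminished 7th above A: Gb
The 5th = Eb


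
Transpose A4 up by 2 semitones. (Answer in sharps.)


Working:
A4: chromatic position 9 in octave 4 → absolute = 4×12 + 9 = 57
Transpose up 2: 57 + 2 = 59
59 = 4×12 + 11 → B in octave 4
Result = B4


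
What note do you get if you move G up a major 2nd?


major 2nd: 2 letter names, 2 semitones
Letter: G + 1 → A
Pitch: G + 2 semitones, spelled as an A → A
= A


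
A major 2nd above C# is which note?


Step by step:
A 2nd spans 2 letter names, so from C we land on D
A major 2nd = 2 semitones above C#
Spell D at that pitch: D#
= D#


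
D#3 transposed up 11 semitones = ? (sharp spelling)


D#3: chromatic position 3 in octave 3 → absolute = 3×12 + 3 = 39
Transpose up 11: 39 + 11 = 50
50 = 4×12 + 2 → D in octave 4
Result = D4


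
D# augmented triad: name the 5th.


Solution.
Augmented triad = root + major 3rd (4 semitones) + augmented 5th (8 semitones)
A triad on D# stacks thirds, so the chord tones use letter names D-F-A
Root: D#
Major 3rd above D#: F##
Augmented 5th above D#: A##
The 5th = A##


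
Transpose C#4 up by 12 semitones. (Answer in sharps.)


Solution.
C#4: chromatic position 1 in octave 4 → absolute = 4×12 + 1 = 49
Transpose up 12: 49 + 12 = 61
61 = 5×12 + 1 → C# in octave 5
Result = C#5


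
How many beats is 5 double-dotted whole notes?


Let's work it out.
Base whole note = 4 beats
Dot 1 adds half the previous value: +2
Dot 2 adds half the previous value: +1
One double-dotted whole = 4 + 2 + 1 = 7
5 of them = 5 × 7 = 35
= 35 beats


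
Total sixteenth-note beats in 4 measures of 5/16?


Let's work it out.
Time signature 5/16: the bottom number 16 means the sixteenth note gets one count
The top number 5 means 5 sixteenth-note beats per measure
Total = 5 × 4 measures
= 20 sixteenth-note beats


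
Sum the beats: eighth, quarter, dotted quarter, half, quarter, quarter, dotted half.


Step by step:
Beat values:
  eighth = 0.5 beats
  quarter = 1 beat
  dotted quarter = 1.5 beats
  half = 2 beats
  quarter = 1 beat
  quarter = 1 beat
  dotted half = 3 beats
Sum = 0.5 + 1 + 1.5 + 2 + 1 + 1 + 3
= 10 beats


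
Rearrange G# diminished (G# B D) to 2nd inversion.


Solution.
Root position: G# B D
2nd inversion: move root and 3rd up an octave
Bass note: D
Notes (bottom to top) = D G# B


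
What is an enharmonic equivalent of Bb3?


Let's work it out.
Enharmonic notes sound the same pitch but are spelled with different letter names
Bb and A# name the same pitch class
= A#3


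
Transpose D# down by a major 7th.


major 7th: 7 letter names, 11 semitones
Letter: D - 6 → E
Pitch: D# - 11 semitones, spelled as an E → E
= E


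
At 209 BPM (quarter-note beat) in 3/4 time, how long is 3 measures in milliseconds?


Let's work it out.
Quarter-note beat duration = 60000 / 209 ms
Beats per measure (3/4) = 3
One measure = 3 × 60000 / 209 = 180000 / 209 ms
3 measures = 3 × 180000 / 209 = 540000 / 209
= 2583.7 ms


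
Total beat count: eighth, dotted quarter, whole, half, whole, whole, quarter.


Solution.
Beat values:
  eighth = 0.5 beats
  dotted quarter = 1.5 beats
  whole = 4 beats
  half = 2 beats
  whole = 4 beats
  whole = 4 beats
  quarter = 1 beat
Sum = 0.5 + 1.5 + 4 + 2 + 4 + 4 + 1
= 17 beats


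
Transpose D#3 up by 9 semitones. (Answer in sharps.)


D#3: chromatic position 3 in octave 3 → absolute = 3×12 + 3 = 39
Transpose up 9: 39 + 9 = 48
48 = 4×12 + 0 → C in octave 4
Result = C4


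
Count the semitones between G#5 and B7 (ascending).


Absolute semitone position = octave×12 + chromatic position
G#5: 5×12 + 8 = 68
B7: 7×12 + 11 = 95
Difference = 95 - 68 = 27
= 27 semitones


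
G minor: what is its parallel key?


Parallel keys share the same tonic but differ in mode
G minor → parallel is G major
= G major


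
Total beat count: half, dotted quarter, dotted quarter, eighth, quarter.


Working:
Beat values:
  half = 2 beats
  dotted quarter = 1.5 beats
  dotted quarter = 1.5 beats
  eighth = 0.5 beats
  quarter = 1 beat
Sum = 2 + 1.5 + 1.5 + 0.5 + 1
= 6.5 beats


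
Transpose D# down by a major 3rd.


major 3rd: 3 letter names, 4 semitones
Letter: D - 2 → B
Pitch: D# - 4 semitones, spelled as a B → B
= B


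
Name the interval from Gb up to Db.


Working:
Letter names: G → D spans 5 letter names → a 5th
Semitones: Gb → Db = 7 half-steps
A 5th of 7 semitones is a perfect 5th
= perfect 5th


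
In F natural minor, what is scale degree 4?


Natural minor scale pattern: W-H-W-W-H-W-W (2-1-2-2-1-2-2 semitones)
Starting from F:
  F + 2 semitones → G
  G + 1 semitone → Ab
  Ab + 2 semitones → Bb
  Bb + 2 semitones → C
  C + 1 semitone → Db
  Db + 2 semitones → Eb
  Eb + 2 semitones → F
Scale: F G Ab Bb C Db Eb
Degree 4 = Bb


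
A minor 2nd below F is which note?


A 2nd spans 2 letter names, so from F we land on E
A minor 2nd = 1 semitone below F
Spell E at that pitch: E
= E


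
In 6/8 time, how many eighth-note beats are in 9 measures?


Time signature 6/8: the bottom number 8 means the eighth note gets one count
The top number 6 means 6 eighth-note beats per measure
Total = 6 × 9 measures
= 54 eighth-note beats


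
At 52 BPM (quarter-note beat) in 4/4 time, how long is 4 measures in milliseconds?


Quarter-note beat duration = 60000 / 52 ms
Beats per measure (4/4) = 4
One measure = 4 × 60000 / 52 = 240000 / 52 ms
4 measures = 4 × 240000 / 52 = 960000 / 52
= 18461.5 ms


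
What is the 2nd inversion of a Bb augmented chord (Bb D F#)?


Working:
Root position: Bb D F#
2nd inversion: move root and 3rd up an octave
Bass note: F#
Notes (bottom to top) = F# Bb D


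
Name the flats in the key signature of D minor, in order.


Flat minor keys: A(0), D(1), G(2), C(3), F(4), Bb(5), Eb(6), Ab(7)
D minor has 1 flat
Order of flats: Bb Eb Ab Db Gb Cb Fb → first 1: Bb
= Bb


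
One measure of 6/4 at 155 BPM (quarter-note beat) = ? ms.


Reasoning:
Quarter-note beat duration = 60000 / 155 ms
Beats per measure (6/4) = 6
One measure = 6 × 60000 / 155 = 360000 / 155 ms
= 2322.6 ms


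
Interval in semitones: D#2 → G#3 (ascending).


Absolute semitone position = octave×12 + chromatic position
D#2: 2×12 + 3 = 27
G#3: 3×12 + 8 = 44
Difference = 44 - 27 = 17
= 17 semitones


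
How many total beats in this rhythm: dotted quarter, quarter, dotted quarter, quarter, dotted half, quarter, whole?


Working:
Beat values:
  dotted quarter = 1.5 beats
  quarter = 1 beat
  dotted quarter = 1.5 beats
  quarter = 1 beat
  dotted half = 3 beats
  quarter = 1 beat
  whole = 4 beats
Sum = 1.5 + 1 + 1.5 + 1 + 3 + 1 + 4
= 13 beats


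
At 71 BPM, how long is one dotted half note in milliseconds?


One quarter-note beat = 60000 / BPM = 60000 / 71 ms
Dotted half note = 3 × quarter note
Duration = 3 × 60000 / 71 = 180000 / 71
= 2535.2 ms


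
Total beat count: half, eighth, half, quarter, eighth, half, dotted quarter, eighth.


Beat values:
  half = 2 beats
  eighth = 0.5 beats
  half = 2 beats
  quarter = 1 beat
  eighth = 0.5 beats
  half = 2 beats
  dotted quarter = 1.5 beats
  eighth = 0.5 beats
Sum = 2 + 0.5 + 2 + 1 + 0.5 + 2 + 1.5 + 0.5
= 10 beats


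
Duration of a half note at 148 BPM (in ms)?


Let's work it out.
One quarter-note beat = 60000 / BPM = 60000 / 148 ms
Half note = 2 × quarter note
Duration = 2 × 60000 / 148 = 120000 / 148
= 810.8 ms


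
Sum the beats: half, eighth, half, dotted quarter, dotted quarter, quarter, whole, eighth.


Let's work it out.
Beat values:
  half = 2 beats
  eighth = 0.5 beats
  half = 2 beats
  dotted quarter = 1.5 beats
  dotted quarter = 1.5 beats
  quarter = 1 beat
  whole = 4 beats
  eighth = 0.5 beats
Sum = 2 + 0.5 + 2 + 1.5 + 1.5 + 1 + 4 + 0.5
= 13 beats


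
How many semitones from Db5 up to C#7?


Solution.
Absolute semitone position = octave×12 + chromatic position
Db5: 5×12 + 1 = 61
C#7: 7×12 + 1 = 85
Difference = 85 - 61 = 24
= 24 semitones


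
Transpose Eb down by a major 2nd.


Solution.
major 2nd: 2 letter names, 2 semitones
Letter: E - 1 → D
Pitch: Eb - 2 semitones, spelled as a D → Db
= Db


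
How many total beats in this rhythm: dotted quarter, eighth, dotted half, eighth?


Beat values:
  dotted quarter = 1.5 beats
  eighth = 0.5 beats
  dotted half = 3 beats
  eighth = 0.5 beats
Sum = 1.5 + 0.5 + 3 + 0.5
= 5.5 beats


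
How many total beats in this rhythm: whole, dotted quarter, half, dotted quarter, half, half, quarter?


Working:
Beat values:
  whole = 4 beats
  dotted quarter = 1.5 beats
  half = 2 beats
  dotted quarter = 1.5 beats
  half = 2 beats
  half = 2 beats
  quarter = 1 beat
Sum = 4 + 1.5 + 2 + 1.5 + 2 + 2 + 1
= 14 beats


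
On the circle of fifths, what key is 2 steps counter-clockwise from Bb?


Reasoning:
Each counter-clockwise step moves down a perfect 5th (= up a perfect 4th)
From Bb: Bb → Eb → Ab
= Ab


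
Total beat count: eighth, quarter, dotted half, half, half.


Solution.
Beat values:
  eighth = 0.5 beats
  quarter = 1 beat
  dotted half = 3 beats
  half = 2 beats
  half = 2 beats
Sum = 0.5 + 1 + 3 + 2 + 2
= 8.5 beats


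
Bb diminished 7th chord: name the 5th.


Diminished 7th chord = root + minor 3rd + diminished 5th + diminished 7th
Seventh chords stack in thirds, so the letter names are B-D-F-A
Root: Bb
Minor 3rd above Bb: Db
Diminished 5th above Bb: Fb
Diminished 7th above Bb: Abb
The 5th = Fb


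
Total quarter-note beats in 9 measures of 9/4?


Solution.
Time signature 9/4: the bottom number 4 means the quarter note gets one count
The top number 9 means 9 quarter-note beats per measure
Total = 9 × 9 measures
= 81 quarter-note beats


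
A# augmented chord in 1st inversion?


Reasoning:
Root position: A# C## E##
1st inversion: move root up an octave
Bass note: C##
Notes (bottom to top) = C## E## A#


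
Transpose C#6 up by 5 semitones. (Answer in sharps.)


Step by step:
C#6: chromatic position 1 in octave 6 → absolute = 6×12 + 1 = 73
Transpose up 5: 73 + 5 = 78
78 = 6×12 + 6 → F# in octave 6
Result = F#6


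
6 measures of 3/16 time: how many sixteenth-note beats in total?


Time signature 3/16: the bottom number 16 means the sixteenth note gets one count
The top number 3 means 3 sixteenth-note beats per measure
Total = 3 × 6 measures
= 18 sixteenth-note beats


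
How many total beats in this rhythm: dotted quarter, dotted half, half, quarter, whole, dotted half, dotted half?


Let's work it out.
Beat values:
  dotted quarter = 1.5 beats
  dotted half = 3 beats
  half = 2 beats
  quarter = 1 beat
  whole = 4 beats
  dotted half = 3 beats
  dotted half = 3 beats
Sum = 1.5 + 3 + 2 + 1 + 4 + 3 + 3
= 17.5 beats


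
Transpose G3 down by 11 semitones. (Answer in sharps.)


Let's work it out.
G3: chromatic position 7 in octave 3 → absolute = 3×12 + 7 = 43
Transpose down 11: 43 - 11 = 32
32 = 2×12 + 8 → G# in octave 2
Result = G#2


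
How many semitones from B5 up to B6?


Absolute semitone position = octave×12 + chromatic position
B5: 5×12 + 11 = 71
B6: 6×12 + 11 = 83
Difference = 83 - 71 = 12
= 12 semitones


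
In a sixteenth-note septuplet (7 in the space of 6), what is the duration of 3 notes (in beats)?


Septuplet: 7 notes occupy the space of 6 sixteenth notes
Space = 6 × 1/4 = 3/2 beats
Each septuplet note = 3/2 / 7 = 3/14 beats
3 notes = 3 × 3/14 = 9/14
= 9/14 beats


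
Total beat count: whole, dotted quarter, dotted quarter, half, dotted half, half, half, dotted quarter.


Beat values:
  whole = 4 beats
  dotted quarter = 1.5 beats
  dotted quarter = 1.5 beats
  half = 2 beats
  dotted half = 3 beats
  half = 2 beats
  half = 2 beats
  dotted quarter = 1.5 beats
Sum = 4 + 1.5 + 1.5 + 2 + 3 + 2 + 2 + 1.5
= 17.5 beats


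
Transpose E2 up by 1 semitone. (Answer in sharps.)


Reasoning:
E2: chromatic position 4 in octave 2 → absolute = 2×12 + 4 = 28
Transpose up 1: 28 + 1 = 29
29 = 2×12 + 5 → F in octave 2
Result = F2


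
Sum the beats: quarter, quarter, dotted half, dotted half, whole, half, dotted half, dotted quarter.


Step by step:
Beat values:
  quarter = 1 beat
  quarter = 1 beat
  dotted half = 3 beats
  dotted half = 3 beats
  whole = 4 beats
  half = 2 beats
  dotted half = 3 beats
  dotted quarter = 1.5 beats
Sum = 1 + 1 + 3 + 3 + 4 + 2 + 3 + 1.5
= 18.5 beats


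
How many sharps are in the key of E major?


Reasoning:
Sharp major keys follow the circle of fifths: C(0), G(1), D(2), A(3), E(4), B(5), F#(6), C#(7)
E major has 4 sharps
Order of sharps: F# C# G# D# A# E# B# → first 4: F#, C#, G#, D#
= 4 sharps


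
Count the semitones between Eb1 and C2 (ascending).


Absolute semitone position = octave×12 + chromatic position
Eb1: 1×12 + 3 = 15
C2: 2×12 + 0 = 24
Difference = 24 - 15 = 9
= 9 semitones


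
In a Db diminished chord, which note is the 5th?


Reasoning:
Diminished triad = root + minor 3rd (3 semitones) + diminished 5th (6 semitones)
A triad on Db stacks thirds, so the chord tones use letter names D-F-A
Root: Db
Minor 3rd above Db: Fb
Diminished 5th above Db: Abb
The 5th = Abb


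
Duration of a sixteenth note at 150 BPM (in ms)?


One quarter-note beat = 60000 / BPM = 60000 / 150 ms
Sixteenth note = 1/4 × quarter note
Duration = 1/4 × 60000 / 150 = 15000 / 150
= 100.0 ms


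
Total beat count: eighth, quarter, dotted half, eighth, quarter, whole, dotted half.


Beat values:
  eighth = 0.5 beats
  quarter = 1 beat
  dotted half = 3 beats
  eighth = 0.5 beats
  quarter = 1 beat
  whole = 4 beats
  dotted half = 3 beats
Sum = 0.5 + 1 + 3 + 0.5 + 1 + 4 + 3
= 13 beats


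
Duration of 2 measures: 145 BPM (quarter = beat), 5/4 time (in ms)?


Solution.
Quarter-note beat duration = 60000 / 145 ms
Beats per measure (5/4) = 5
One measure = 5 × 60000 / 145 = 300000 / 145 ms
2 measures = 2 × 300000 / 145 = 600000 / 145
= 4137.9 ms


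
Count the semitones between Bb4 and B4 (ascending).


Reasoning:
Absolute semitone position = octave×12 + chromatic position
Bb4: 4×12 + 10 = 58
B4: 4×12 + 11 = 59
Difference = 59 - 58 = 1
= 1 semitone


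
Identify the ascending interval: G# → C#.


Solution.
Letter names: G → C spans 4 letter names → a 4th
Semitones: G# → C# = 5 half-steps
A 4th of 5 semitones is a perfect 4th
= perfect 4th


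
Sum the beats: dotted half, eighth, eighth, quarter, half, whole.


Beat values:
  dotted half = 3 beats
  eighth = 0.5 beats
  eighth = 0.5 beats
  quarter = 1 beat
  half = 2 beats
  whole = 4 beats
Sum = 3 + 0.5 + 0.5 + 1 + 2 + 4
= 11 beats


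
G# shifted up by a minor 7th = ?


Working:
minor 7th: 7 letter names, 10 semitones
Letter: G + 6 → F
Pitch: G# + 10 semitones, spelled as an F → F#
= F#


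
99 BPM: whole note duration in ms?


Reasoning:
One quarter-note beat = 60000 / BPM = 60000 / 99 ms
Whole note = 4 × quarter note
Duration = 4 × 60000 / 99 = 240000 / 99
= 2424.2 ms


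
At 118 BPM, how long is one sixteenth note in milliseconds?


Solution.
One quarter-note beat = 60000 / BPM = 60000 / 118 ms
Sixteenth note = 1/4 × quarter note
Duration = 1/4 × 60000 / 118 = 15000 / 118
= 127.1 ms


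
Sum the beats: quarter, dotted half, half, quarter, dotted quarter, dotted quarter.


Step by step:
Beat values:
  quarter = 1 beat
  dotted half = 3 beats
  half = 2 beats
  quarter = 1 beat
  dotted quarter = 1.5 beats
  dotted quarter = 1.5 beats
Sum = 1 + 3 + 2 + 1 + 1.5 + 1.5
= 10 beats


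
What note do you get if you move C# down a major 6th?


Let's work it out.
major 6th: 6 letter names, 9 semitones
Letter: C - 5 → E
Pitch: C# - 9 semitones, spelled as an E → E
= E


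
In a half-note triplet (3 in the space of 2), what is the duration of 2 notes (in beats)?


Solution.
Triplet: 3 notes occupy the space of 2 half notes
Space = 2 × 2 = 4 beats
Each triplet note = 4 / 3 = 4/3 beats
2 notes = 2 × 4/3 = 8/3
= 8/3 beats


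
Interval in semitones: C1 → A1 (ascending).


Let's work it out.
Absolute semitone position = octave×12 + chromatic position
C1: 1×12 + 0 = 12
A1: 1×12 + 9 = 21
Difference = 21 - 12 = 9
= 9 semitones


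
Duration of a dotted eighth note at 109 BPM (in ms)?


Reasoning:
One quarter-note beat = 60000 / BPM = 60000 / 109 ms
Dotted eighth note = 3/4 × quarter note
Duration = 3/4 × 60000 / 109 = 45000 / 109
= 412.8 ms


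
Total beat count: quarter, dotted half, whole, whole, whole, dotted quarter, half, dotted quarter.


Step by step:
Beat values:
  quarter = 1 beat
  dotted half = 3 beats
  whole = 4 beats
  whole = 4 beats
  whole = 4 beats
  dotted quarter = 1.5 beats
  half = 2 beats
  dotted quarter = 1.5 beats
Sum = 1 + 3 + 4 + 4 + 4 + 1.5 + 2 + 1.5
= 21 beats


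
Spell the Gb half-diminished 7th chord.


Solution.
Half-diminished 7th chord = root + minor 3rd + diminished 5th + minor 7th
Seventh chords stack in thirds, so the letter names are G-B-D-F
Root: Gb
Minor 3rd above Gb: Bbb
Diminished 5th above Gb: Dbb
Minor 7th above Gb: Fb
Chord = Gb Bbb Dbb Fb


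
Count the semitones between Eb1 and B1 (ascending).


Working:
Absolute semitone position = octave×12 + chromatic position
Eb1: 1×12 + 3 = 15
B1: 1×12 + 11 = 23
Difference = 23 - 15 = 8
= 8 semitones


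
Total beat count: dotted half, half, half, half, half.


Let's work it out.
Beat values:
  dotted half = 3 beats
  half = 2 beats
  half = 2 beats
  half = 2 beats
  half = 2 beats
Sum = 3 + 2 + 2 + 2 + 2
= 11 beats


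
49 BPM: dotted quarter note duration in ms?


Working:
One quarter-note beat = 60000 / BPM = 60000 / 49 ms
Dotted quarter note = 3/2 × quarter note
Duration = 3/2 × 60000 / 49 = 90000 / 49
= 1836.7 ms


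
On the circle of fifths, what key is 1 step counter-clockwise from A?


Each counter-clockwise step moves down a perfect 5th (= up a perfect 4th)
From A: A → D
= D


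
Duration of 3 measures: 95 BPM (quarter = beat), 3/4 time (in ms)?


Solution.
Quarter-note beat duration = 60000 / 95 ms
Beats per measure (3/4) = 3
One measure = 3 × 60000 / 95 = 180000 / 95 ms
3 measures = 3 × 180000 / 95 = 540000 / 95
= 5684.2 ms


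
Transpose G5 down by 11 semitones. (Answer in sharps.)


Step by step:
G5: chromatic position 7 in octave 5 → absolute = 5×12 + 7 = 67
Transpose down 11: 67 - 11 = 56
56 = 4×12 + 8 → G# in octave 4
Result = G#4


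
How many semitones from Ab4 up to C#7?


Absolute semitone position = octave×12 + chromatic position
Ab4: 4×12 + 8 = 56
C#7: 7×12 + 1 = 85
Difference = 85 - 56 = 29
= 29 semitones


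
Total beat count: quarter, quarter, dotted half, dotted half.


Working:
Beat values:
  quarter = 1 beat
  quarter = 1 beat
  dotted half = 3 beats
  dotted half = 3 beats
Sum = 1 + 1 + 3 + 3
= 8 beats


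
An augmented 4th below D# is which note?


Working:
A 4th spans 4 letter names, so from D we land on A
An augmented 4th = 6 semitones below D#
Spell A at that pitch: A
= A


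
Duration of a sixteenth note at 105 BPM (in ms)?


Working:
One quarter-note beat = 60000 / BPM = 60000 / 105 ms
Sixteenth note = 1/4 × quarter note
Duration = 1/4 × 60000 / 105 = 15000 / 105
= 142.9 ms


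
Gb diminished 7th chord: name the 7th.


Step by step:
Diminished 7th chord = root + minor 3rd + diminished 5th + diminished 7th
Seventh chords stack in thirds, so the letter names are G-B-D-F
Root: Gb
Minor 3rd above Gb: Bbb
Diminished 5th above Gb: Dbb
Diminished 7th above Gb: Fbb
The 7th = Fbb


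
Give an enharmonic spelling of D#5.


Working:
Enharmonic notes sound the same pitch but are spelled with different letter names
D# and Eb name the same pitch class
= Eb5


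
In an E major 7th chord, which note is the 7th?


Reasoning:
Major 7th chord = root + major 3rd + perfect 5th + major 7th
Seventh chords stack in thirds, so the letter names are E-G-B-D
Root: E
Major 3rd above E: G#
Perfect 5th above E: B
Major 7th above E: D#
The 7th = D#


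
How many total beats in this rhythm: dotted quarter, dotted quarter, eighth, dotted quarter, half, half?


Solution.
Beat values:
  dotted quarter = 1.5 beats
  dotted quarter = 1.5 beats
  eighth = 0.5 beats
  dotted quarter = 1.5 beats
  half = 2 beats
  half = 2 beats
Sum = 1.5 + 1.5 + 0.5 + 1.5 + 2 + 2
= 9 beats


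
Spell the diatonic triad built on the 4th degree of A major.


Step by step:
A major scale: A B C# D E F# G#
Diatonic triad on degree 4 stacks scale notes 4, 6, 1: D F# A
D→F# = 4 semitones; D→A = 7 semitones → major triad
= D F# A (major)


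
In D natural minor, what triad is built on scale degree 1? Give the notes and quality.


Let's work it out.
D natural minor scale: D E F G A Bb C
Diatonic triad on degree 1 stacks scale notes 1, 3, 5: D F A
D→F = 3 semitones; D→A = 7 semitones → minor triad
= D F A (minor)


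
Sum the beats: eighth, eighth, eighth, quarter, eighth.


Reasoning:
Beat values:
  eighth = 0.5 beats
  eighth = 0.5 beats
  eighth = 0.5 beats
  quarter = 1 beat
  eighth = 0.5 beats
Sum = 0.5 + 0.5 + 0.5 + 1 + 0.5
= 3 beats


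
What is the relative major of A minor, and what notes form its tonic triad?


Step by step:
The relative major shares the key signature and is a minor 3rd above the minor tonic
A minor 3rd above A is C
→ relative major of A minor is C major
Tonic triad of C major = root + major 3rd + perfect 5th = C E G
= C major; triad = C E G


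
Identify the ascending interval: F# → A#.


Reasoning:
Letter names: F → A spans 3 letter names → a 3rd
Semitones: F# → A# = 4 half-steps
A 3rd of 4 semitones is a major 3rd
= major 3rd


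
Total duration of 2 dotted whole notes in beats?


Step by step:
Base whole note = 4 beats
Dot 1 adds half the previous value: +2
One dotted whole = 4 + 2 = 6
2 of them = 2 × 6 = 12
= 12 beats


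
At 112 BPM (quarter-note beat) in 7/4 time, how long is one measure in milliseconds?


Let's work it out.
Quarter-note beat duration = 60000 / 112 ms
Beats per measure (7/4) = 7
One measure = 7 × 60000 / 112 = 420000 / 112 ms
= 3750.0 ms


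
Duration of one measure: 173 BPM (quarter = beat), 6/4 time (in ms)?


Let's work it out.
Quarter-note beat duration = 60000 / 173 ms
Beats per measure (6/4) = 6
One measure = 6 × 60000 / 173 = 360000 / 173 ms
= 2080.9 ms


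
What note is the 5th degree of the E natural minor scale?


Natural minor scale pattern: W-H-W-W-H-W-W (2-1-2-2-1-2-2 semitones)
Starting from E:
  E + 2 semitones → F#
  F# + 1 semitone → G
  G + 2 semitones → A
  A + 2 semitones → B
  B + 1 semitone → C
  C + 2 semitones → D
  D + 2 semitones → E
Scale: E F# G A B C D
Degree 5 = B


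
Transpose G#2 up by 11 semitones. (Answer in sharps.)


Working:
G#2: chromatic position 8 in octave 2 → absolute = 2×12 + 8 = 32
Transpose up 11: 32 + 11 = 43
43 = 3×12 + 7 → G in octave 3
Result = G3


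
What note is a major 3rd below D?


A 3rd spans 3 letter names, so from D we land on B
A major 3rd = 4 semitones below D
Spell B at that pitch: Bb
= Bb


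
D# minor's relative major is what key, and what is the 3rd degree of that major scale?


The relative major shares the key signature and is a minor 3rd above the minor tonic
A minor 3rd above D# is F#
→ relative major of D# minor is F# major
F# major scale: F# G# A# B C# D# E#
= F# major; 3rd degree = A#


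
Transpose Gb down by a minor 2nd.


minor 2nd: 2 letter names, 1 semitones
Letter: G - 1 → F
Pitch: Gb - 1 semitones, spelled as an F → F
= F


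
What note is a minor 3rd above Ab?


A 3rd spans 3 letter names, so from A we land on C
A minor 3rd = 3 semitones above Ab
Spell C at that pitch: Cb
= Cb


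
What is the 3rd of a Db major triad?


Let's work it out.
Major triad = root + major 3rd (4 semitones) + perfect 5th (7 semitones)
A triad on Db stacks thirds, so the chord tones use letter names D-F-A
Root: Db
Major 3rd above Db: F
Perfect 5th above Db: Ab
The 3rd = F
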